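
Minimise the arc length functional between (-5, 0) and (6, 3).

Arc-length functional: J[y] = ∫ sqrt(1 + (y')^2) dx.
Lagrangian L = sqrt(1 + (y')^2) has no explicit y dependence, so ∂L/∂y = 0 and the Euler-Lagrange equation gives
    d/dx( y' / sqrt(1 + (y')^2) ) = 0  ⇒  y' / sqrt(1 + (y')^2) = const.
Hence y' is constant, so y(x) is affine.
Fitting the endpoints (-5, 0) and (6, 3):
    slope m = (3 − 0) / (6 − (-5)) = 3/11,
    intercept c = 0 − m·(-5) = 15/11.
Extremal: y(x) = (3/11) x + 15/11.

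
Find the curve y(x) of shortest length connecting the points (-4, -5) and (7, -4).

Arc-length functional: J[y] = ∫ sqrt(1 + (y')^2) dx.
Lagrangian L = sqrt(1 + (y')^2) has no explicit y dependence, so ∂L/∂y = 0 and the Euler-Lagrange equation gives
    d/dx( y' / sqrt(1 + (y')^2) ) = 0  ⇒  y' / sqrt(1 + (y')^2) = const.
Hence y' is constant, so y(x) is affine.
Fitting the endpoints (-4, -5) and (7, -4):
    slope m = ((-4) − (-5)) / (7 − (-4)) = 1/11,
    intercept c = (-5) − m·(-4) = -51/11.
Extremal: y(x) = (1/11) x - 51/11.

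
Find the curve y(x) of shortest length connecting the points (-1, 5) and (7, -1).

Arc-length functional: J[y] = ∫ sqrt(1 + (y')^2) dx.
Lagrangian L = sqrt(1 + (y')^2) has no explicit y dependence, so ∂L/∂y = 0 and the Euler-Lagrange equation gives
    d/dx( y' / sqrt(1 + (y')^2) ) = 0  ⇒  y' / sqrt(1 + (y')^2) = const.
Hence y' is constant, so y(x) is affine.
Fitting the endpoints (-1, 5) and (7, -1):
    slope m = ((-1) − 5) / (7 − (-1)) = -3/4,
    intercept c = 5 − m·(-1) = 17/4.
Extremal: y(x) = (-3/4) x + 17/4.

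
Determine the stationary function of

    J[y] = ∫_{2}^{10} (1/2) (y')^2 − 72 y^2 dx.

The Lagrangian is L = (1/2) (y')^2 − 72 y^2.
Compute ∂L/∂y = -144y, ∂L/∂y' = y'.
The Euler-Lagrange equation d/dx(∂L/∂y') − ∂L/∂y = 0 reduces to
    y'' + 144 y = 0.
Its general solution is
    y(x) = A sin(12x) + B cos(12x),
with A, B fixed by the endpoint conditions.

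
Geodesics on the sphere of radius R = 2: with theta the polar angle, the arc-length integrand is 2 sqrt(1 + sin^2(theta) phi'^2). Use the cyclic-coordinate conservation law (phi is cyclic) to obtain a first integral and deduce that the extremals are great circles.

On the sphere of radius R = 2 with spherical coordinates (θ, φ), the induced metric is
    ds^2 = 4(dθ^2 + sin^2(θ) dφ^2).
Parameterise by θ; the arc-length functional is
    J[φ] = ∫ 2 sqrt(1 + sin^2(θ) (dφ/dθ)^2) dθ,
so L = 2 sqrt(1 + sin^2(θ) φ'^2). Compute
    ∂L/∂φ = 0  (L has no explicit φ dependence),
    ∂L/∂φ' = 2 sin^2(θ) φ' / sqrt(1 + sin^2(θ) φ'^2).
Since ∂L/∂φ = 0, the Euler-Lagrange equation
    d/dθ(∂L/∂φ') − ∂L/∂φ = 0
reduces to d/dθ(∂L/∂φ') = 0, i.e. the momentum conjugate to φ is conserved:
    2 sin^2(θ) φ' / sqrt(1 + sin^2(θ) φ'^2) = C.
The overall factor of 2 is constant, so dividing through gives Clairaut's relation sin^2(θ) φ' / sqrt(1 + sin^2(θ) φ'^2) = C' (with C' = C/2). Solving for φ' and integrating gives the great-circle family
    cot(θ) = A cos(φ − φ_0),
i.e. the intersection of the sphere with a plane through the origin. The two constants A and φ_0 (equivalently C and one phase) are fixed by the two endpoint conditions.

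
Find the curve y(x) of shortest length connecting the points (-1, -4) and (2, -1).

Arc-length functional: J[y] = ∫ sqrt(1 + (y')^2) dx.
Lagrangian L = sqrt(1 + (y')^2) has no explicit y dependence, so ∂L/∂y = 0 and the Euler-Lagrange equation gives
    d/dx( y' / sqrt(1 + (y')^2) ) = 0  ⇒  y' / sqrt(1 + (y')^2) = const.
Hence y' is constant, so y(x) is affine.
Fitting the endpoints (-1, -4) and (2, -1):
    slope m = ((-1) − (-4)) / (2 − (-1)) = 1,
    intercept c = (-4) − m·(-1) = -3.
Extremal: y(x) = x - 3.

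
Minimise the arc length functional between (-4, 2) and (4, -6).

Arc-length functional: J[y] = ∫ sqrt(1 + (y')^2) dx.
Lagrangian L = sqrt(1 + (y')^2) has no explicit y dependence, so ∂L/∂y = 0 and the Euler-Lagrange equation gives
    d/dx( y' / sqrt(1 + (y')^2) ) = 0  ⇒  y' / sqrt(1 + (y')^2) = const.
Hence y' is constant, so y(x) is affine.
Fitting the endpoints (-4, 2) and (4, -6):
    slope m = ((-6) − 2) / (4 − (-4)) = -1,
    intercept c = 2 − m·(-4) = -2.
Extremal: y(x) = -x - 2.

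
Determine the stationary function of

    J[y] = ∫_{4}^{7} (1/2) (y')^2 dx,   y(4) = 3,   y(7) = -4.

The Lagrangian is L = (1/2) (y')^2.
Compute ∂L/∂y = 0, ∂L/∂y' = y'.
The Euler-Lagrange equation d/dx(∂L/∂y') − ∂L/∂y = 0 reduces to
    y'' = 0.
Its general solution is
    y(x) = A x + B,
with A, B fixed by the endpoint conditions.
Applying the endpoint conditions y(4) = 3 and y(7) = -4: solve A·4 + B = 3 and A·7 + B = -4. Subtracting gives A(7 − 4) = -4 − 3, so A = -7/3, and B = 3 − A·4 = 37/3. Therefore
    y(x) = (-7/3) x + 37/3.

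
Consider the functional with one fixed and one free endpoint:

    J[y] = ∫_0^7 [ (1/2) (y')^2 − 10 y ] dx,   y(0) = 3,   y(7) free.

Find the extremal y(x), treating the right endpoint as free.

The Lagrangian L = (1/2) (y')^2 − 10 y gives
    ∂L/∂y = −10,   ∂L/∂y' = y'.
Euler-Lagrange: d/dx(y') − (−10) = 0, i.e. y'' + 10 = 0, so
    y(x) = −(10/2) x^2 + C1 x + C2.
Fixed left endpoint y(0) = 3 ⇒ C2 = 3.
The right endpoint x = 7 is free, so the natural (transversality) condition is ∂L/∂y' |_{x=7} = 0, i.e. y'(7) = 0.
Compute y'(x) = −10 x + C1, so y'(7) = −70 + C1 = 0 ⇒ C1 = 70.
Therefore the extremal is
    y(x) = −5 x^2 + 70 x + 3.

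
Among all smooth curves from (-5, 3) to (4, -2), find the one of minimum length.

Arc-length functional: J[y] = ∫ sqrt(1 + (y')^2) dx.
Lagrangian L = sqrt(1 + (y')^2) has no explicit y dependence, so ∂L/∂y = 0 and the Euler-Lagrange equation gives
    d/dx( y' / sqrt(1 + (y')^2) ) = 0  ⇒  y' / sqrt(1 + (y')^2) = const.
Hence y' is constant, so y(x) is affine.
Fitting the endpoints (-5, 3) and (4, -2):
    slope m = ((-2) − 3) / (4 − (-5)) = -5/9,
    intercept c = 3 − m·(-5) = 2/9.
Extremal: y(x) = (-5/9) x + 2/9.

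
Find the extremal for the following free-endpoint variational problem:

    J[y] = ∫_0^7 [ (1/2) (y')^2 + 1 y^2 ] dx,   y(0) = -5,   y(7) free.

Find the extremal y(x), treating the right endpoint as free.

The Lagrangian L = (1/2) (y')^2 + 1 y^2 gives
    ∂L/∂y = 2 y,   ∂L/∂y' = y'.
Euler-Lagrange: y'' − 2 y = 0.
With k = sqrt(2), the general solution is
    y(x) = A cosh(sqrt(2) x) + B sinh(sqrt(2) x).
Fixed left endpoint y(0) = -5 ⇒ A = -5.
The right endpoint x = 7 is free, so the natural (transversality) condition is ∂L/∂y' |_{x=7} = 0, i.e. y'(7) = 0.
Compute y'(x) = A k sinh(k x) + B k cosh(k x), so
    y'(7) = A k sinh(k·7) + B k cosh(k·7) = 0
    ⇒ B = −A tanh(k·7) = 5 tanh(sqrt(2)·7).
Therefore the extremal is
    y(x) = −5 cosh(sqrt(2) x) + 5 tanh(sqrt(2)·7) sinh(sqrt(2) x).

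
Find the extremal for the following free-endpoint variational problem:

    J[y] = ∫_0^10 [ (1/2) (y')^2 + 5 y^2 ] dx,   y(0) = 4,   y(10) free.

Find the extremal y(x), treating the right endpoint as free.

The Lagrangian L = (1/2) (y')^2 + 5 y^2 gives
    ∂L/∂y = 10 y,   ∂L/∂y' = y'.
Euler-Lagrange: y'' − 10 y = 0.
With k = sqrt(10), the general solution is
    y(x) = A cosh(sqrt(10) x) + B sinh(sqrt(10) x).
Fixed left endpoint y(0) = 4 ⇒ A = 4.
The right endpoint x = 10 is free, so the natural (transversality) condition is ∂L/∂y' |_{x=10} = 0, i.e. y'(10) = 0.
Compute y'(x) = A k sinh(k x) + B k cosh(k x), so
    y'(10) = A k sinh(k·10) + B k cosh(k·10) = 0
    ⇒ B = −A tanh(k·10) = − 4 tanh(sqrt(10)·10).
Therefore the extremal is
    y(x) = 4 cosh(sqrt(10) x) − 4 tanh(sqrt(10)·10) sinh(sqrt(10) x).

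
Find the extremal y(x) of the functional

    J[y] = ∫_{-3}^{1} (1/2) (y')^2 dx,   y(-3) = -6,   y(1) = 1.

The Lagrangian is L = (1/2) (y')^2.
Compute ∂L/∂y = 0, ∂L/∂y' = y'.
The Euler-Lagrange equation d/dx(∂L/∂y') − ∂L/∂y = 0 reduces to
    y'' = 0.
Its general solution is
    y(x) = A x + B,
with A, B fixed by the endpoint conditions.
Applying the endpoint conditions y(-3) = -6 and y(1) = 1: solve A·-3 + B = -6 and A·1 + B = 1. Subtracting gives A(1 − -3) = 1 − -6, so A = 7/4, and B = -6 − A·-3 = -3/4. Therefore
    y(x) = (7/4) x - 3/4.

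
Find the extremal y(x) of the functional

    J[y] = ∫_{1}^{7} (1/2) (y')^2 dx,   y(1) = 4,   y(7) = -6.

The Lagrangian is L = (1/2) (y')^2.
Compute ∂L/∂y = 0, ∂L/∂y' = y'.
The Euler-Lagrange equation d/dx(∂L/∂y') − ∂L/∂y = 0 reduces to
    y'' = 0.
Its general solution is
    y(x) = A x + B,
with A, B fixed by the endpoint conditions.
Applying the endpoint conditions y(1) = 4 and y(7) = -6: solve A·1 + B = 4 and A·7 + B = -6. Subtracting gives A(7 − 1) = -6 − 4, so A = -5/3, and B = 4 − A·1 = 17/3. Therefore
    y(x) = (-5/3) x + 17/3.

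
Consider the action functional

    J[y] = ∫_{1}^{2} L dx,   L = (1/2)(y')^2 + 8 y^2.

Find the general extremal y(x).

The Lagrangian is L = (1/2)(y')^2 + 8 y^2.
∂L/∂y = 16y.
∂L/∂y' = y'.
The Euler-Lagrange equation d/dx(∂L/∂y') − ∂L/∂y = 0 becomes:
    y'' - 16 y = 0
General solution: y(x) = A e^(4x) + B e^(-4x), where A and B are arbitrary constants fixed by the endpoint conditions.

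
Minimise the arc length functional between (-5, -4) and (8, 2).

Arc-length functional: J[y] = ∫ sqrt(1 + (y')^2) dx.
Lagrangian L = sqrt(1 + (y')^2) has no explicit y dependence, so ∂L/∂y = 0 and the Euler-Lagrange equation gives
    d/dx( y' / sqrt(1 + (y')^2) ) = 0  ⇒  y' / sqrt(1 + (y')^2) = const.
Hence y' is constant, so y(x) is affine.
Fitting the endpoints (-5, -4) and (8, 2):
    slope m = (2 − (-4)) / (8 − (-5)) = 6/13,
    intercept c = (-4) − m·(-5) = -22/13.
Extremal: y(x) = (6/13) x - 22/13.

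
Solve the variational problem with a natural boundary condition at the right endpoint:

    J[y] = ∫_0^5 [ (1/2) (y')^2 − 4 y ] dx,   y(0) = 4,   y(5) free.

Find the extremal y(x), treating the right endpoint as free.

The Lagrangian L = (1/2) (y')^2 − 4 y gives
    ∂L/∂y = −4,   ∂L/∂y' = y'.
Euler-Lagrange: d/dx(y') − (−4) = 0, i.e. y'' + 4 = 0, so
    y(x) = −(4/2) x^2 + C1 x + C2.
Fixed left endpoint y(0) = 4 ⇒ C2 = 4.
The right endpoint x = 5 is free, so the natural (transversality) condition is ∂L/∂y' |_{x=5} = 0, i.e. y'(5) = 0.
Compute y'(x) = −4 x + C1, so y'(5) = −20 + C1 = 0 ⇒ C1 = 20.
Therefore the extremal is
    y(x) = −2 x^2 + 20 x + 4.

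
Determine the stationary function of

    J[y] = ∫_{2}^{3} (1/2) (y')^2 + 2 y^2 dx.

The Lagrangian is L = (1/2) (y')^2 + 2 y^2.
Compute ∂L/∂y = 4y, ∂L/∂y' = y'.
The Euler-Lagrange equation d/dx(∂L/∂y') − ∂L/∂y = 0 reduces to
    y'' − 4 y = 0.
Its general solution is
    y(x) = A e^(2x) + B e^(−2x),
with A, B fixed by the endpoint conditions.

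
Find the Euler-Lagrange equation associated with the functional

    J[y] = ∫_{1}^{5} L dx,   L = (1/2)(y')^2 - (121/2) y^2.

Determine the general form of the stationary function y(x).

The Lagrangian is L = (1/2)(y')^2 - (121/2) y^2.
∂L/∂y = -121y.
∂L/∂y' = y'.
The Euler-Lagrange equation d/dx(∂L/∂y') − ∂L/∂y = 0 becomes:
    y'' + 121 y = 0
General solution: y(x) = A sin(11x) + B cos(11x), where A and B are arbitrary constants fixed by the endpoint conditions.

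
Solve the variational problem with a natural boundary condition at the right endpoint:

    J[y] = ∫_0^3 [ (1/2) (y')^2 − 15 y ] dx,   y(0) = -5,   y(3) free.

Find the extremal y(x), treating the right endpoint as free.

The Lagrangian L = (1/2) (y')^2 − 15 y gives
    ∂L/∂y = −15,   ∂L/∂y' = y'.
Euler-Lagrange: d/dx(y') − (−15) = 0, i.e. y'' + 15 = 0, so
    y(x) = −(15/2) x^2 + C1 x + C2.
Fixed left endpoint y(0) = -5 ⇒ C2 = -5.
The right endpoint x = 3 is free, so the natural (transversality) condition is ∂L/∂y' |_{x=3} = 0, i.e. y'(3) = 0.
Compute y'(x) = −15 x + C1, so y'(3) = −45 + C1 = 0 ⇒ C1 = 45.
Therefore the extremal is
    y(x) = −(15/2) x^2 + 45 x − 5.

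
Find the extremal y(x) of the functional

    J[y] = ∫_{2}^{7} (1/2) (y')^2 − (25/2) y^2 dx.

The Lagrangian is L = (1/2) (y')^2 − (25/2) y^2.
Compute ∂L/∂y = -25y, ∂L/∂y' = y'.
The Euler-Lagrange equation d/dx(∂L/∂y') − ∂L/∂y = 0 reduces to
    y'' + 25 y = 0.
Its general solution is
    y(x) = A sin(5x) + B cos(5x),
with A, B fixed by the endpoint conditions.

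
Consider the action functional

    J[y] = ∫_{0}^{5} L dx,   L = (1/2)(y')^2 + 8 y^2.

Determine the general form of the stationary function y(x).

The Lagrangian is L = (1/2)(y')^2 + 8 y^2.
∂L/∂y = 16y.
∂L/∂y' = y'.
The Euler-Lagrange equation d/dx(∂L/∂y') − ∂L/∂y = 0 becomes:
    y'' - 16 y = 0
General solution: y(x) = A e^(4x) + B e^(-4x), where A and B are arbitrary constants fixed by the endpoint conditions.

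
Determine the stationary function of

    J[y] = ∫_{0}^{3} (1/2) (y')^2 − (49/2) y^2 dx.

The Lagrangian is L = (1/2) (y')^2 − (49/2) y^2.
Compute ∂L/∂y = -49y, ∂L/∂y' = y'.
The Euler-Lagrange equation d/dx(∂L/∂y') − ∂L/∂y = 0 reduces to
    y'' + 49 y = 0.
Its general solution is
    y(x) = A sin(7x) + B cos(7x),
with A, B fixed by the endpoint conditions.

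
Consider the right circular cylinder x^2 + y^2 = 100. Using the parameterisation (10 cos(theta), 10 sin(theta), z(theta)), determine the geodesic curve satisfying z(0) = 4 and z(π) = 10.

Parameterise the cylinder of radius R = 10 as
    r(θ) = (10 cos θ, 10 sin θ, z(θ)).
The arc-length element is
    ds = sqrt(100 + (dz/dθ)^2) dθ,
so the Lagrangian is L = sqrt(100 + z'^2).
L depends on z' only, not on z or θ, so ∂L/∂z = 0 and
    ∂L/∂z' = z' / sqrt(100 + z'^2).
The Euler-Lagrange equation gives
    d/dθ( z' / sqrt(100 + z'^2) ) = 0,
so z' is constant. Integrating once:
    z(θ) = a θ + b,
a helix on the cylinder (a straight line when the cylinder is unrolled). The constants a, b are determined by the endpoint conditions.
With endpoint conditions z(0) = 4 and z(π) = 10: from z(0) = b we get b = 4, and a·π + 4 = 10 gives a = 6/π, so
    z(θ) = (6/π) θ + 4.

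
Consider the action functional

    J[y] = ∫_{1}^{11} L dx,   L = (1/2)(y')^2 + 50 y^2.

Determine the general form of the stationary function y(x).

The Lagrangian is L = (1/2)(y')^2 + 50 y^2.
∂L/∂y = 100y.
∂L/∂y' = y'.
The Euler-Lagrange equation d/dx(∂L/∂y') − ∂L/∂y = 0 becomes:
    y'' - 100 y = 0
General solution: y(x) = A e^(10x) + B e^(-10x), where A and B are arbitrary constants fixed by the endpoint conditions.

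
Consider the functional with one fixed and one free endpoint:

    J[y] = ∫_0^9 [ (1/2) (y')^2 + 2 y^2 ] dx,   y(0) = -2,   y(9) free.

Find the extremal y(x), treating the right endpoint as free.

The Lagrangian L = (1/2) (y')^2 + 2 y^2 gives
    ∂L/∂y = 4 y,   ∂L/∂y' = y'.
Euler-Lagrange: y'' − 4 y = 0.
With k = 2, the general solution is
    y(x) = A cosh(2 x) + B sinh(2 x).
Fixed left endpoint y(0) = -2 ⇒ A = -2.
The right endpoint x = 9 is free, so the natural (transversality) condition is ∂L/∂y' |_{x=9} = 0, i.e. y'(9) = 0.
Compute y'(x) = A k sinh(k x) + B k cosh(k x), so
    y'(9) = A k sinh(k·9) + B k cosh(k·9) = 0
    ⇒ B = −A tanh(k·9) = 2 tanh(2·9).
Therefore the extremal is
    y(x) = −2 cosh(2 x) + 2 tanh(2·9) sinh(2 x).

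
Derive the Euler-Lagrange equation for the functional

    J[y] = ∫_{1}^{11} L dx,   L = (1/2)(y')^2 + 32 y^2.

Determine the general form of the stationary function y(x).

The Lagrangian is L = (1/2)(y')^2 + 32 y^2.
∂L/∂y = 64y.
∂L/∂y' = y'.
The Euler-Lagrange equation d/dx(∂L/∂y') − ∂L/∂y = 0 becomes:
    y'' - 64 y = 0
General solution: y(x) = A e^(8x) + B e^(-8x), where A and B are arbitrary constants fixed by the endpoint conditions.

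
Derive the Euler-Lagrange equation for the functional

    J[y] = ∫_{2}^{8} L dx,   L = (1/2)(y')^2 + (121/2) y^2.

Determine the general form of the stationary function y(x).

The Lagrangian is L = (1/2)(y')^2 + (121/2) y^2.
∂L/∂y = 121y.
∂L/∂y' = y'.
The Euler-Lagrange equation d/dx(∂L/∂y') − ∂L/∂y = 0 becomes:
    y'' - 121 y = 0
General solution: y(x) = A e^(11x) + B e^(-11x), where A and B are arbitrary constants fixed by the endpoint conditions.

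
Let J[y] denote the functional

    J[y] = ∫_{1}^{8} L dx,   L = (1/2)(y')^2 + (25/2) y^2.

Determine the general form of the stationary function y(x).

The Lagrangian is L = (1/2)(y')^2 + (25/2) y^2.
∂L/∂y = 25y.
∂L/∂y' = y'.
The Euler-Lagrange equation d/dx(∂L/∂y') − ∂L/∂y = 0 becomes:
    y'' - 25 y = 0
General solution: y(x) = A e^(5x) + B e^(-5x), where A and B are arbitrary constants fixed by the endpoint conditions.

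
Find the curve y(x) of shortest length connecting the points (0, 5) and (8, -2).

Arc-length functional: J[y] = ∫ sqrt(1 + (y')^2) dx.
Lagrangian L = sqrt(1 + (y')^2) has no explicit y dependence, so ∂L/∂y = 0 and the Euler-Lagrange equation gives
    d/dx( y' / sqrt(1 + (y')^2) ) = 0  ⇒  y' / sqrt(1 + (y')^2) = const.
Hence y' is constant, so y(x) is affine.
Fitting the endpoints (0, 5) and (8, -2):
    slope m = ((-2) − 5) / (8 − 0) = -7/8,
    intercept c = 5 − m·0 = 5.
Extremal: y(x) = (-7/8) x + 5.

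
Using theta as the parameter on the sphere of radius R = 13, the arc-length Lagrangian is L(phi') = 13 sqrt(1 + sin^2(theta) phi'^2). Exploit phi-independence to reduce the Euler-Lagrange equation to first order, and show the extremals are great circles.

On the sphere of radius R = 13 with spherical coordinates (θ, φ), the induced metric is
    ds^2 = 169(dθ^2 + sin^2(θ) dφ^2).
Parameterise by θ; the arc-length functional is
    J[φ] = ∫ 13 sqrt(1 + sin^2(θ) (dφ/dθ)^2) dθ,
so L = 13 sqrt(1 + sin^2(θ) φ'^2). Compute
    ∂L/∂φ = 0  (L has no explicit φ dependence),
    ∂L/∂φ' = 13 sin^2(θ) φ' / sqrt(1 + sin^2(θ) φ'^2).
Since ∂L/∂φ = 0, the Euler-Lagrange equation
    d/dθ(∂L/∂φ') − ∂L/∂φ = 0
reduces to d/dθ(∂L/∂φ') = 0, i.e. the momentum conjugate to φ is conserved:
    13 sin^2(θ) φ' / sqrt(1 + sin^2(θ) φ'^2) = C.
The overall factor of 13 is constant, so dividing through gives Clairaut's relation sin^2(θ) φ' / sqrt(1 + sin^2(θ) φ'^2) = C' (with C' = C/13). Solving for φ' and integrating gives the great-circle family
    cot(θ) = A cos(φ − φ_0),
i.e. the intersection of the sphere with a plane through the origin. The two constants A and φ_0 (equivalently C and one phase) are fixed by the two endpoint conditions.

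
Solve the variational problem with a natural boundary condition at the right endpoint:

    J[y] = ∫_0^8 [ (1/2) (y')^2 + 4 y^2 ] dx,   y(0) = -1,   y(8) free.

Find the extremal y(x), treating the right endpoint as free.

The Lagrangian L = (1/2) (y')^2 + 4 y^2 gives
    ∂L/∂y = 8 y,   ∂L/∂y' = y'.
Euler-Lagrange: y'' − 8 y = 0.
With k = sqrt(8), the general solution is
    y(x) = A cosh(sqrt(8) x) + B sinh(sqrt(8) x).
Fixed left endpoint y(0) = -1 ⇒ A = -1.
The right endpoint x = 8 is free, so the natural (transversality) condition is ∂L/∂y' |_{x=8} = 0, i.e. y'(8) = 0.
Compute y'(x) = A k sinh(k x) + B k cosh(k x), so
    y'(8) = A k sinh(k·8) + B k cosh(k·8) = 0
    ⇒ B = −A tanh(k·8) = tanh(sqrt(8)·8).
Therefore the extremal is
    y(x) = −cosh(sqrt(8) x) + tanh(sqrt(8)·8) sinh(sqrt(8) x).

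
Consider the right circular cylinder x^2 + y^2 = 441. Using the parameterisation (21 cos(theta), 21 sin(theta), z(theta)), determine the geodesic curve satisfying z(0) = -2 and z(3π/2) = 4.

Parameterise the cylinder of radius R = 21 as
    r(θ) = (21 cos θ, 21 sin θ, z(θ)).
The arc-length element is
    ds = sqrt(441 + (dz/dθ)^2) dθ,
so the Lagrangian is L = sqrt(441 + z'^2).
L depends on z' only, not on z or θ, so ∂L/∂z = 0 and
    ∂L/∂z' = z' / sqrt(441 + z'^2).
The Euler-Lagrange equation gives
    d/dθ( z' / sqrt(441 + z'^2) ) = 0,
so z' is constant. Integrating once:
    z(θ) = a θ + b,
a helix on the cylinder (a straight line when the cylinder is unrolled). The constants a, b are determined by the endpoint conditions.
With endpoint conditions z(0) = -2 and z(3π/2) = 4: from z(0) = b we get b = -2, and a·3π/2 + -2 = 4 gives a = 4/π, so
    z(θ) = (4/π) θ − 2.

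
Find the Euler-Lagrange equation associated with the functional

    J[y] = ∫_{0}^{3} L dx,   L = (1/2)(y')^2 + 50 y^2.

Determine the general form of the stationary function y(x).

The Lagrangian is L = (1/2)(y')^2 + 50 y^2.
∂L/∂y = 100y.
∂L/∂y' = y'.
The Euler-Lagrange equation d/dx(∂L/∂y') − ∂L/∂y = 0 becomes:
    y'' - 100 y = 0
General solution: y(x) = A e^(10x) + B e^(-10x), where A and B are arbitrary constants fixed by the endpoint conditions.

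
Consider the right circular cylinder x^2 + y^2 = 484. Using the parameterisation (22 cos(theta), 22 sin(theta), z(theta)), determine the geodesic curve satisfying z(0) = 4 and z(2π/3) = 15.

Parameterise the cylinder of radius R = 22 as
    r(θ) = (22 cos θ, 22 sin θ, z(θ)).
The arc-length element is
    ds = sqrt(484 + (dz/dθ)^2) dθ,
so the Lagrangian is L = sqrt(484 + z'^2).
L depends on z' only, not on z or θ, so ∂L/∂z = 0 and
    ∂L/∂z' = z' / sqrt(484 + z'^2).
The Euler-Lagrange equation gives
    d/dθ( z' / sqrt(484 + z'^2) ) = 0,
so z' is constant. Integrating once:
    z(θ) = a θ + b,
a helix on the cylinder (a straight line when the cylinder is unrolled). The constants a, b are determined by the endpoint conditions.
With endpoint conditions z(0) = 4 and z(2π/3) = 15: from z(0) = b we get b = 4, and a·2π/3 + 4 = 15 gives a = 33/(2π), so
    z(θ) = (33/(2π)) θ + 4.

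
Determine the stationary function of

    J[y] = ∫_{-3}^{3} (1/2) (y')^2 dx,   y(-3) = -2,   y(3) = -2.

The Lagrangian is L = (1/2) (y')^2.
Compute ∂L/∂y = 0, ∂L/∂y' = y'.
The Euler-Lagrange equation d/dx(∂L/∂y') − ∂L/∂y = 0 reduces to
    y'' = 0.
Its general solution is
    y(x) = A x + B,
with A, B fixed by the endpoint conditions.
Applying the endpoint conditions y(-3) = -2 and y(3) = -2: solve A·-3 + B = -2 and A·3 + B = -2. Subtracting gives A(3 − -3) = -2 − -2, so A = 0, and B = -2 − A·-3 = -2. Therefore
    y(x) = -2.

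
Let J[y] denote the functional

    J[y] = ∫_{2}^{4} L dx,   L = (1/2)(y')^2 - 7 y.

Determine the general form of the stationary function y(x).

The Lagrangian is L = (1/2)(y')^2 - 7 y.
∂L/∂y = -7.
∂L/∂y' = y'.
The Euler-Lagrange equation d/dx(∂L/∂y') − ∂L/∂y = 0 becomes:
    y'' + 7 = 0
General solution: y(x) = -(7/2) x^2 + A x + B, where A and B are arbitrary constants fixed by the endpoint conditions.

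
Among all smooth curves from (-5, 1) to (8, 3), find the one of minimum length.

Arc-length functional: J[y] = ∫ sqrt(1 + (y')^2) dx.
Lagrangian L = sqrt(1 + (y')^2) has no explicit y dependence, so ∂L/∂y = 0 and the Euler-Lagrange equation gives
    d/dx( y' / sqrt(1 + (y')^2) ) = 0  ⇒  y' / sqrt(1 + (y')^2) = const.
Hence y' is constant, so y(x) is affine.
Fitting the endpoints (-5, 1) and (8, 3):
    slope m = (3 − 1) / (8 − (-5)) = 2/13,
    intercept c = 1 − m·(-5) = 23/13.
Extremal: y(x) = (2/13) x + 23/13.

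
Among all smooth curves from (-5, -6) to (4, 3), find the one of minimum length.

Arc-length functional: J[y] = ∫ sqrt(1 + (y')^2) dx.
Lagrangian L = sqrt(1 + (y')^2) has no explicit y dependence, so ∂L/∂y = 0 and the Euler-Lagrange equation gives
    d/dx( y' / sqrt(1 + (y')^2) ) = 0  ⇒  y' / sqrt(1 + (y')^2) = const.
Hence y' is constant, so y(x) is affine.
Fitting the endpoints (-5, -6) and (4, 3):
    slope m = (3 − (-6)) / (4 − (-5)) = 1,
    intercept c = (-6) − m·(-5) = -1.
Extremal: y(x) = x - 1.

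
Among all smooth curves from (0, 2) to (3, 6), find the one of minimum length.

Arc-length functional: J[y] = ∫ sqrt(1 + (y')^2) dx.
Lagrangian L = sqrt(1 + (y')^2) has no explicit y dependence, so ∂L/∂y = 0 and the Euler-Lagrange equation gives
    d/dx( y' / sqrt(1 + (y')^2) ) = 0  ⇒  y' / sqrt(1 + (y')^2) = const.
Hence y' is constant, so y(x) is affine.
Fitting the endpoints (0, 2) and (3, 6):
    slope m = (6 − 2) / (3 − 0) = 4/3,
    intercept c = 2 − m·0 = 2.
Extremal: y(x) = (4/3) x + 2.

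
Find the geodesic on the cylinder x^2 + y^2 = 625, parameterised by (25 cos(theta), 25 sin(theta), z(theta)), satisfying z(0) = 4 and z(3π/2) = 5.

Parameterise the cylinder of radius R = 25 as
    r(θ) = (25 cos θ, 25 sin θ, z(θ)).
The arc-length element is
    ds = sqrt(625 + (dz/dθ)^2) dθ,
so the Lagrangian is L = sqrt(625 + z'^2).
L depends on z' only, not on z or θ, so ∂L/∂z = 0 and
    ∂L/∂z' = z' / sqrt(625 + z'^2).
The Euler-Lagrange equation gives
    d/dθ( z' / sqrt(625 + z'^2) ) = 0,
so z' is constant. Integrating once:
    z(θ) = a θ + b,
a helix on the cylinder (a straight line when the cylinder is unrolled). The constants a, b are determined by the endpoint conditions.
With endpoint conditions z(0) = 4 and z(3π/2) = 5: from z(0) = b we get b = 4, and a·3π/2 + 4 = 5 gives a = 2/(3π), so
    z(θ) = (2/(3π)) θ + 4.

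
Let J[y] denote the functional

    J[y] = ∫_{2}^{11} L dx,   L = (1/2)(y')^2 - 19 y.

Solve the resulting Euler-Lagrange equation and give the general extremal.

The Lagrangian is L = (1/2)(y')^2 - 19 y.
∂L/∂y = -19.
∂L/∂y' = y'.
The Euler-Lagrange equation d/dx(∂L/∂y') − ∂L/∂y = 0 becomes:
    y'' + 19 = 0
General solution: y(x) = -(19/2) x^2 + A x + B, where A and B are arbitrary constants fixed by the endpoint conditions.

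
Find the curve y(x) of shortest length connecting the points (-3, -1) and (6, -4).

Arc-length functional: J[y] = ∫ sqrt(1 + (y')^2) dx.
Lagrangian L = sqrt(1 + (y')^2) has no explicit y dependence, so ∂L/∂y = 0 and the Euler-Lagrange equation gives
    d/dx( y' / sqrt(1 + (y')^2) ) = 0  ⇒  y' / sqrt(1 + (y')^2) = const.
Hence y' is constant, so y(x) is affine.
Fitting the endpoints (-3, -1) and (6, -4):
    slope m = ((-4) − (-1)) / (6 − (-3)) = -1/3,
    intercept c = (-1) − m·(-3) = -2.
Extremal: y(x) = (-1/3) x - 2.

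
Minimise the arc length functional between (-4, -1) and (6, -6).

Arc-length functional: J[y] = ∫ sqrt(1 + (y')^2) dx.
Lagrangian L = sqrt(1 + (y')^2) has no explicit y dependence, so ∂L/∂y = 0 and the Euler-Lagrange equation gives
    d/dx( y' / sqrt(1 + (y')^2) ) = 0  ⇒  y' / sqrt(1 + (y')^2) = const.
Hence y' is constant, so y(x) is affine.
Fitting the endpoints (-4, -1) and (6, -6):
    slope m = ((-6) − (-1)) / (6 − (-4)) = -1/2,
    intercept c = (-1) − m·(-4) = -3.
Extremal: y(x) = (-1/2) x - 3.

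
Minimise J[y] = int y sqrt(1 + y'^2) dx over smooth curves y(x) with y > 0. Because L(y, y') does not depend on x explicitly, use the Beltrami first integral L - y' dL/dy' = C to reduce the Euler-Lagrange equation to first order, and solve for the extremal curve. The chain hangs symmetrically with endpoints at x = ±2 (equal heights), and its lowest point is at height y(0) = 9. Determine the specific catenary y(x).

The Lagrangian L(y, y') = y sqrt(1 + y'^2) has no explicit x dependence, so the Beltrami identity applies:
    L − y' ∂L/∂y' = C.
Compute ∂L/∂y' = y · y' / sqrt(1 + y'^2). Then
    L − y' ∂L/∂y'
    = y sqrt(1 + y'^2) − y · y'^2 / sqrt(1 + y'^2)
    = y (1 + y'^2 − y'^2) / sqrt(1 + y'^2)
    = y / sqrt(1 + y'^2) = C.
Squaring gives y^2 = C^2 (1 + y'^2), i.e.
    y'^2 = y^2 / C^2 − 1.
Separating variables,
    dy / sqrt(y^2 − C^2) = dx / C,
and integrating gives arccosh(y / C) = (x − a)/C, so
    y(x) = C cosh((x − a)/C),
the catenary. The constants C and a are fixed by the two endpoint conditions (and, for the hanging-chain problem, the length constraint selects C).
Now fit the given data. The endpoints x = ±2 are symmetric at equal height, so the catenary is even about its minimum: a = 0 and y(x) = C cosh(x/C). The lowest point is y(0) = C cosh(0) = C, and we are told y(0) = 9, so C = 9. Therefore
    y(x) = 9 cosh(x/9),
and at the endpoints
    y(±2) = 9 cosh(2/9).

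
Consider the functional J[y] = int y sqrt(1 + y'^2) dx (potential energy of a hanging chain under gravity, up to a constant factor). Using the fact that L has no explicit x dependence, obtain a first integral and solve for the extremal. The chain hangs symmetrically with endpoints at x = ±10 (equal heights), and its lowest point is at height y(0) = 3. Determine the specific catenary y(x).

The Lagrangian L(y, y') = y sqrt(1 + y'^2) has no explicit x dependence, so the Beltrami identity applies:
    L − y' ∂L/∂y' = C.
Compute ∂L/∂y' = y · y' / sqrt(1 + y'^2). Then
    L − y' ∂L/∂y'
    = y sqrt(1 + y'^2) − y · y'^2 / sqrt(1 + y'^2)
    = y (1 + y'^2 − y'^2) / sqrt(1 + y'^2)
    = y / sqrt(1 + y'^2) = C.
Squaring gives y^2 = C^2 (1 + y'^2), i.e.
    y'^2 = y^2 / C^2 − 1.
Separating variables,
    dy / sqrt(y^2 − C^2) = dx / C,
and integrating gives arccosh(y / C) = (x − a)/C, so
    y(x) = C cosh((x − a)/C),
the catenary. The constants C and a are fixed by the two endpoint conditions (and, for the hanging-chain problem, the length constraint selects C).
Now fit the given data. The endpoints x = ±10 are symmetric at equal height, so the catenary is even about its minimum: a = 0 and y(x) = C cosh(x/C). The lowest point is y(0) = C cosh(0) = C, and we are told y(0) = 3, so C = 3. Therefore
    y(x) = 3 cosh(x/3),
and at the endpoints
    y(±10) = 3 cosh(10/3).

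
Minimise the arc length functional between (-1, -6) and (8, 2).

Arc-length functional: J[y] = ∫ sqrt(1 + (y')^2) dx.
Lagrangian L = sqrt(1 + (y')^2) has no explicit y dependence, so ∂L/∂y = 0 and the Euler-Lagrange equation gives
    d/dx( y' / sqrt(1 + (y')^2) ) = 0  ⇒  y' / sqrt(1 + (y')^2) = const.
Hence y' is constant, so y(x) is affine.
Fitting the endpoints (-1, -6) and (8, 2):
    slope m = (2 − (-6)) / (8 − (-1)) = 8/9,
    intercept c = (-6) − m·(-1) = -46/9.
Extremal: y(x) = (8/9) x - 46/9.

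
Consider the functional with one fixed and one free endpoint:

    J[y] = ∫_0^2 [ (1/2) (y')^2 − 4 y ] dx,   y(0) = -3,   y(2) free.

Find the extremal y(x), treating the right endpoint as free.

The Lagrangian L = (1/2) (y')^2 − 4 y gives
    ∂L/∂y = −4,   ∂L/∂y' = y'.
Euler-Lagrange: d/dx(y') − (−4) = 0, i.e. y'' + 4 = 0, so
    y(x) = −(4/2) x^2 + C1 x + C2.
Fixed left endpoint y(0) = -3 ⇒ C2 = -3.
The right endpoint x = 2 is free, so the natural (transversality) condition is ∂L/∂y' |_{x=2} = 0, i.e. y'(2) = 0.
Compute y'(x) = −4 x + C1, so y'(2) = −8 + C1 = 0 ⇒ C1 = 8.
Therefore the extremal is
    y(x) = −2 x^2 + 8 x − 3.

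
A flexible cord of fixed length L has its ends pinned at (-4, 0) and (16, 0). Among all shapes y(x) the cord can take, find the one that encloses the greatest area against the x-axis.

Set up the augmented Lagrangian using a multiplier λ for the length constraint:
    F(y, y') = y − λ sqrt(1 + y'^2).
F has no explicit x dependence, so the Beltrami identity yields a first integral
    F − y' ∂F/∂y' = C.
Compute ∂F/∂y' = −λ y' / sqrt(1 + y'^2). Then
    y − λ sqrt(1 + y'^2) + λ y'^2 / sqrt(1 + y'^2) = C
    ⇒  y − λ / sqrt(1 + y'^2) = C.
Solving for y' and integrating gives
    (x − a)^2 + (y − b)^2 = λ^2,
a circular arc of radius λ. The constants a, b are determined by the endpoint conditions y(-4) = y(16) = 0, and λ is fixed implicitly by the length constraint
    ∫_{-4}^{16} sqrt(1 + y'^2) dx = L.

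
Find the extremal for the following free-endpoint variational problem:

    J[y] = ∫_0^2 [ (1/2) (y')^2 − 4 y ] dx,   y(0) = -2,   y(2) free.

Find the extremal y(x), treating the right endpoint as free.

The Lagrangian L = (1/2) (y')^2 − 4 y gives
    ∂L/∂y = −4,   ∂L/∂y' = y'.
Euler-Lagrange: d/dx(y') − (−4) = 0, i.e. y'' + 4 = 0, so
    y(x) = −(4/2) x^2 + C1 x + C2.
Fixed left endpoint y(0) = -2 ⇒ C2 = -2.
The right endpoint x = 2 is free, so the natural (transversality) condition is ∂L/∂y' |_{x=2} = 0, i.e. y'(2) = 0.
Compute y'(x) = −4 x + C1, so y'(2) = −8 + C1 = 0 ⇒ C1 = 8.
Therefore the extremal is
    y(x) = −2 x^2 + 8 x − 2.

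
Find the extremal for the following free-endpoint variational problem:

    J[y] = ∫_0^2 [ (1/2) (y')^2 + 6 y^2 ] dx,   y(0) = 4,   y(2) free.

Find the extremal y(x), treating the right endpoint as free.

The Lagrangian L = (1/2) (y')^2 + 6 y^2 gives
    ∂L/∂y = 12 y,   ∂L/∂y' = y'.
Euler-Lagrange: y'' − 12 y = 0.
With k = sqrt(12), the general solution is
    y(x) = A cosh(sqrt(12) x) + B sinh(sqrt(12) x).
Fixed left endpoint y(0) = 4 ⇒ A = 4.
The right endpoint x = 2 is free, so the natural (transversality) condition is ∂L/∂y' |_{x=2} = 0, i.e. y'(2) = 0.
Compute y'(x) = A k sinh(k x) + B k cosh(k x), so
    y'(2) = A k sinh(k·2) + B k cosh(k·2) = 0
    ⇒ B = −A tanh(k·2) = − 4 tanh(sqrt(12)·2).
Therefore the extremal is
    y(x) = 4 cosh(sqrt(12) x) − 4 tanh(sqrt(12)·2) sinh(sqrt(12) x).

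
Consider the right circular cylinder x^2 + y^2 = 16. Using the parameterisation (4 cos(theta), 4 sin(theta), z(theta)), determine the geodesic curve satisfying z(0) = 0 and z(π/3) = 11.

Parameterise the cylinder of radius R = 4 as
    r(θ) = (4 cos θ, 4 sin θ, z(θ)).
The arc-length element is
    ds = sqrt(16 + (dz/dθ)^2) dθ,
so the Lagrangian is L = sqrt(16 + z'^2).
L depends on z' only, not on z or θ, so ∂L/∂z = 0 and
    ∂L/∂z' = z' / sqrt(16 + z'^2).
The Euler-Lagrange equation gives
    d/dθ( z' / sqrt(16 + z'^2) ) = 0,
so z' is constant. Integrating once:
    z(θ) = a θ + b,
a helix on the cylinder (a straight line when the cylinder is unrolled). The constants a, b are determined by the endpoint conditions.
With endpoint conditions z(0) = 0 and z(π/3) = 11: from z(0) = b we get b = 0, and a·π/3 + 0 = 11 gives a = 33/π, so
    z(θ) = (33/π) θ.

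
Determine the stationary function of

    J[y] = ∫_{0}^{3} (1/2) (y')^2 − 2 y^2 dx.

The Lagrangian is L = (1/2) (y')^2 − 2 y^2.
Compute ∂L/∂y = -4y, ∂L/∂y' = y'.
The Euler-Lagrange equation d/dx(∂L/∂y') − ∂L/∂y = 0 reduces to
    y'' + 4 y = 0.
Its general solution is
    y(x) = A sin(2x) + B cos(2x),
with A, B fixed by the endpoint conditions.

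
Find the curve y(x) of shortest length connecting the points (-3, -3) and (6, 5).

Arc-length functional: J[y] = ∫ sqrt(1 + (y')^2) dx.
Lagrangian L = sqrt(1 + (y')^2) has no explicit y dependence, so ∂L/∂y = 0 and the Euler-Lagrange equation gives
    d/dx( y' / sqrt(1 + (y')^2) ) = 0  ⇒  y' / sqrt(1 + (y')^2) = const.
Hence y' is constant, so y(x) is affine.
Fitting the endpoints (-3, -3) and (6, 5):
    slope m = (5 − (-3)) / (6 − (-3)) = 8/9,
    intercept c = (-3) − m·(-3) = -1/3.
Extremal: y(x) = (8/9) x - 1/3.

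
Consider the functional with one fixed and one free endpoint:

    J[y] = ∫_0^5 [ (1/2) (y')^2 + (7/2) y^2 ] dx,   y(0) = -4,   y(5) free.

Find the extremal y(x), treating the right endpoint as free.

The Lagrangian L = (1/2) (y')^2 + (7/2) y^2 gives
    ∂L/∂y = 7 y,   ∂L/∂y' = y'.
Euler-Lagrange: y'' − 7 y = 0.
With k = sqrt(7), the general solution is
    y(x) = A cosh(sqrt(7) x) + B sinh(sqrt(7) x).
Fixed left endpoint y(0) = -4 ⇒ A = -4.
The right endpoint x = 5 is free, so the natural (transversality) condition is ∂L/∂y' |_{x=5} = 0, i.e. y'(5) = 0.
Compute y'(x) = A k sinh(k x) + B k cosh(k x), so
    y'(5) = A k sinh(k·5) + B k cosh(k·5) = 0
    ⇒ B = −A tanh(k·5) = 4 tanh(sqrt(7)·5).
Therefore the extremal is
    y(x) = −4 cosh(sqrt(7) x) + 4 tanh(sqrt(7)·5) sinh(sqrt(7) x).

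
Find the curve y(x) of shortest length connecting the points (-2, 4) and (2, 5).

Arc-length functional: J[y] = ∫ sqrt(1 + (y')^2) dx.
Lagrangian L = sqrt(1 + (y')^2) has no explicit y dependence, so ∂L/∂y = 0 and the Euler-Lagrange equation gives
    d/dx( y' / sqrt(1 + (y')^2) ) = 0  ⇒  y' / sqrt(1 + (y')^2) = const.
Hence y' is constant, so y(x) is affine.
Fitting the endpoints (-2, 4) and (2, 5):
    slope m = (5 − 4) / (2 − (-2)) = 1/4,
    intercept c = 4 − m·(-2) = 9/2.
Extremal: y(x) = (1/4) x + 9/2.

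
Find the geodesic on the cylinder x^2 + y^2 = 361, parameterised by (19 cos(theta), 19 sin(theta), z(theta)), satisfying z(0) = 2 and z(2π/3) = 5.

Parameterise the cylinder of radius R = 19 as
    r(θ) = (19 cos θ, 19 sin θ, z(θ)).
The arc-length element is
    ds = sqrt(361 + (dz/dθ)^2) dθ,
so the Lagrangian is L = sqrt(361 + z'^2).
L depends on z' only, not on z or θ, so ∂L/∂z = 0 and
    ∂L/∂z' = z' / sqrt(361 + z'^2).
The Euler-Lagrange equation gives
    d/dθ( z' / sqrt(361 + z'^2) ) = 0,
so z' is constant. Integrating once:
    z(θ) = a θ + b,
a helix on the cylinder (a straight line when the cylinder is unrolled). The constants a, b are determined by the endpoint conditions.
With endpoint conditions z(0) = 2 and z(2π/3) = 5: from z(0) = b we get b = 2, and a·2π/3 + 2 = 5 gives a = 9/(2π), so
    z(θ) = (9/(2π)) θ + 2.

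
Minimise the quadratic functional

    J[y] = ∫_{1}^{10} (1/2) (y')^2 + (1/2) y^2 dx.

The Lagrangian is L = (1/2) (y')^2 + (1/2) y^2.
Compute ∂L/∂y = y, ∂L/∂y' = y'.
The Euler-Lagrange equation d/dx(∂L/∂y') − ∂L/∂y = 0 reduces to
    y'' − y = 0.
Its general solution is
    y(x) = A e^x + B e^(−x),
with A, B fixed by the endpoint conditions.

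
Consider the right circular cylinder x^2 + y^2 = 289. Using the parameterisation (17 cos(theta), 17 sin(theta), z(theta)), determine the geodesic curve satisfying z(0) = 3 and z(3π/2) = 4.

Parameterise the cylinder of radius R = 17 as
    r(θ) = (17 cos θ, 17 sin θ, z(θ)).
The arc-length element is
    ds = sqrt(289 + (dz/dθ)^2) dθ,
so the Lagrangian is L = sqrt(289 + z'^2).
L depends on z' only, not on z or θ, so ∂L/∂z = 0 and
    ∂L/∂z' = z' / sqrt(289 + z'^2).
The Euler-Lagrange equation gives
    d/dθ( z' / sqrt(289 + z'^2) ) = 0,
so z' is constant. Integrating once:
    z(θ) = a θ + b,
a helix on the cylinder (a straight line when the cylinder is unrolled). The constants a, b are determined by the endpoint conditions.
With endpoint conditions z(0) = 3 and z(3π/2) = 4: from z(0) = b we get b = 3, and a·3π/2 + 3 = 4 gives a = 2/(3π), so
    z(θ) = (2/(3π)) θ + 3.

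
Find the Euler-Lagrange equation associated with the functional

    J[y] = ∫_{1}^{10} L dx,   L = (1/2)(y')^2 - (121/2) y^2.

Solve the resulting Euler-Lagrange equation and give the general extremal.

The Lagrangian is L = (1/2)(y')^2 - (121/2) y^2.
∂L/∂y = -121y.
∂L/∂y' = y'.
The Euler-Lagrange equation d/dx(∂L/∂y') − ∂L/∂y = 0 becomes:
    y'' + 121 y = 0
General solution: y(x) = A sin(11x) + B cos(11x), where A and B are arbitrary constants fixed by the endpoint conditions.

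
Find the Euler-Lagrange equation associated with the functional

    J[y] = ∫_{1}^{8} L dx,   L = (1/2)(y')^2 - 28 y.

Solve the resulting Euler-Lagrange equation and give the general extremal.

The Lagrangian is L = (1/2)(y')^2 - 28 y.
∂L/∂y = -28.
∂L/∂y' = y'.
The Euler-Lagrange equation d/dx(∂L/∂y') − ∂L/∂y = 0 becomes:
    y'' + 28 = 0
General solution: y(x) = -14 x^2 + A x + B, where A and B are arbitrary constants fixed by the endpoint conditions.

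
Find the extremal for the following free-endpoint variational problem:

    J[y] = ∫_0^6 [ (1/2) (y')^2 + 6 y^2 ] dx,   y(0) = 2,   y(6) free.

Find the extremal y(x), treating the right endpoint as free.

The Lagrangian L = (1/2) (y')^2 + 6 y^2 gives
    ∂L/∂y = 12 y,   ∂L/∂y' = y'.
Euler-Lagrange: y'' − 12 y = 0.
With k = sqrt(12), the general solution is
    y(x) = A cosh(sqrt(12) x) + B sinh(sqrt(12) x).
Fixed left endpoint y(0) = 2 ⇒ A = 2.
The right endpoint x = 6 is free, so the natural (transversality) condition is ∂L/∂y' |_{x=6} = 0, i.e. y'(6) = 0.
Compute y'(x) = A k sinh(k x) + B k cosh(k x), so
    y'(6) = A k sinh(k·6) + B k cosh(k·6) = 0
    ⇒ B = −A tanh(k·6) = − 2 tanh(sqrt(12)·6).
Therefore the extremal is
    y(x) = 2 cosh(sqrt(12) x) − 2 tanh(sqrt(12)·6) sinh(sqrt(12) x).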